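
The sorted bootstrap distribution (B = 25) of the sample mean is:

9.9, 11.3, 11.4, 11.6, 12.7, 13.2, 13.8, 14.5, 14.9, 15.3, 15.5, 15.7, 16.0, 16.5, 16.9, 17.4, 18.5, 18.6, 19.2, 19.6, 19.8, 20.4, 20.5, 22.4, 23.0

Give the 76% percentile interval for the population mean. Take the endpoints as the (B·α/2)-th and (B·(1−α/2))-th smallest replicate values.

(11.4, 20.4)

α = 0.24; lower rank = 25 × 0.120 = 3; upper rank = 25 × 0.880 = 22.
The 3rd smallest replicate is 11.4; the 22nd is 20.4.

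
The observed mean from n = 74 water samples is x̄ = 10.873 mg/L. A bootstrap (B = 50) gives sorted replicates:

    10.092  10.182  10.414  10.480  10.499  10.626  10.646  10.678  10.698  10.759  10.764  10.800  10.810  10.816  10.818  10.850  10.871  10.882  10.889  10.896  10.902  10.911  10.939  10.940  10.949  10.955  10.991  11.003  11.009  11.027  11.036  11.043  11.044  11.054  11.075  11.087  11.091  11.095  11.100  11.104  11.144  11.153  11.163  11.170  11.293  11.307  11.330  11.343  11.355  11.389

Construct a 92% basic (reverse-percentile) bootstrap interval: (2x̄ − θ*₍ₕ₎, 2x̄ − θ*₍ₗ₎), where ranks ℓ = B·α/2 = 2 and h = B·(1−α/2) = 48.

(10.403, 11.564)

Percentile endpoints at ranks 2 and 48: θ*₍2₎ = 10.182, θ*₍48₎ = 11.343.
Basic interval reflects these around x̄:
  lower = 2 × 10.873 − 11.343 = 10.403
  upper = 2 × 10.873 − 10.182 = 11.564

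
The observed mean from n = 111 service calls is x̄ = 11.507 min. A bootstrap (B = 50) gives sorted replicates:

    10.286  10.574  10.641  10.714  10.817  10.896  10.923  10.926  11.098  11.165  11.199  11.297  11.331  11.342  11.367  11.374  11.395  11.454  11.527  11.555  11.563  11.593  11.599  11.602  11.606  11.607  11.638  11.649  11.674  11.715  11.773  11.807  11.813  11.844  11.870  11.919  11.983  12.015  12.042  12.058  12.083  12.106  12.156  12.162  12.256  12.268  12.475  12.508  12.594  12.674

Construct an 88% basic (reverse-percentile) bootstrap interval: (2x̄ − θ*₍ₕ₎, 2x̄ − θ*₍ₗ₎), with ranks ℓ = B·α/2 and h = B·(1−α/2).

Percentile endpoints at ranks 3 and 47: θ*₍3₎ = 10.641, θ*₍47₎ = 12.475.
Basic interval reflects these around x̄:
  lower = 2 × 11.507 − 12.475 = 10.539
  upper = 2 × 11.507 − 10.641 = 12.373

(10.539, 12.373)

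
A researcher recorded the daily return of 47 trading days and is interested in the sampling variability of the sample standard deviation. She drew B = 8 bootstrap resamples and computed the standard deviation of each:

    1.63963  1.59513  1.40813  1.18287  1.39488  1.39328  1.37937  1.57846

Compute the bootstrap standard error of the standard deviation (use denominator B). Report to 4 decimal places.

SE* = 0.1404

Bootstrap SE is the standard deviation of the 8 replicate standard deviations.
Mean of replicates: (1.63963 + 1.59513 + 1.40813 + 1.18287 + 1.39488 + 1.39328 + 1.37937 + 1.57846) / 8 = 11.571750 / 8 = 1.446469
Sum of squared deviations: (+0.193161)² + (+0.148661)² + (−0.038339)² + (−0.263599)² + (−0.051589)² + (−0.053189)² + (−0.067099)² + (+0.131991)² = 0.157780
Variance = 0.157780 / 8 = 0.019722
SE* = √0.019722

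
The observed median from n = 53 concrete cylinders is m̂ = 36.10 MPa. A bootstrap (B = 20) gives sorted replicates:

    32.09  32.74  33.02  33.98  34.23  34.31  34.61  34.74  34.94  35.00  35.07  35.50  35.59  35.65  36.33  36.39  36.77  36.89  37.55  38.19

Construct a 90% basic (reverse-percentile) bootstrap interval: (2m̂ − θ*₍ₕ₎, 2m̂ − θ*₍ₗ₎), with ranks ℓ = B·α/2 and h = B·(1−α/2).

Percentile endpoints at ranks 1 and 19: θ*₍1₎ = 32.09, θ*₍19₎ = 37.55.
Basic interval reflects these around m̂:
  lower = 2 × 36.10 − 37.55 = 34.65
  upper = 2 × 36.10 − 32.09 = 40.11

(34.65, 40.11)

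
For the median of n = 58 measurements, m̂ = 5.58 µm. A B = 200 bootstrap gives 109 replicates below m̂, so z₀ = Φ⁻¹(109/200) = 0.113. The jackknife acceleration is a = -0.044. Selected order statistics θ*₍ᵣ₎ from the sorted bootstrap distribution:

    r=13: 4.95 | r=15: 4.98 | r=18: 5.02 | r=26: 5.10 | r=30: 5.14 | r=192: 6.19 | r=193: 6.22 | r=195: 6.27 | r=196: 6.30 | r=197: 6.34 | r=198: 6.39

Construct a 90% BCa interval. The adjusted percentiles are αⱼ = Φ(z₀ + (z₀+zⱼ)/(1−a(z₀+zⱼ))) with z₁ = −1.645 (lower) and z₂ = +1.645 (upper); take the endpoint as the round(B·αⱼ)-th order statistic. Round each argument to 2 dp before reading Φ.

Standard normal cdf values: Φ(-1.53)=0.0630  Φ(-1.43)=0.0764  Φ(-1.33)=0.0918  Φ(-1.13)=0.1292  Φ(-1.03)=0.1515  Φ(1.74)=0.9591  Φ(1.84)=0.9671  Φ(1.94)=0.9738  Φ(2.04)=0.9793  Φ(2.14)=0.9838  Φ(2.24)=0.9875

(4.95, 6.19)

Lower: z₀ + z₁ = 0.113 + (-1.645) = -1.532; 1 − a(z₀+z₁) = 1 − (-0.044)(-1.532) = 0.9326; argument = 0.113 + (-1.532)/0.9326 = -1.5297 → -1.53.
α₁ = Φ(-1.53) = 0.0630; rank = round(200 × 0.0630) = 13; θ*₍13₎ = 4.95.
Upper: z₀ + z₂ = 1.758; 1 − a(z₀+z₂) = 1.0774; argument = 1.7448 → 1.74; α₂ = 0.9591; rank = 192; θ*₍192₎ = 6.19.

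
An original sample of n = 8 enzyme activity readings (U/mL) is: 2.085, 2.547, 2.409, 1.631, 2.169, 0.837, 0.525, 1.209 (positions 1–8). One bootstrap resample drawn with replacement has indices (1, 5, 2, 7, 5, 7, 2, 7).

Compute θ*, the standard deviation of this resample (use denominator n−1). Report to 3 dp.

θ* = 0.936

Resample values: 2.085, 2.169, 2.547, 0.525, 2.169, 0.525, 2.547, 0.525.
Mean = 1.6365; sum of squared deviations = 6.1326
s² = 6.1326 / 7 = 0.8761
s = √0.8761 = 0.936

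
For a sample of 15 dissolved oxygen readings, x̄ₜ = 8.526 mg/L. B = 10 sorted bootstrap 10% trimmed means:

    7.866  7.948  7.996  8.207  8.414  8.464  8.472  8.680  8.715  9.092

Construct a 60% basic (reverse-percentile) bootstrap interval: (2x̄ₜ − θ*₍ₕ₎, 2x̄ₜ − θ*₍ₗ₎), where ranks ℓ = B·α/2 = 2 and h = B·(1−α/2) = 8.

(8.372, 9.104)

Percentile endpoints at ranks 2 and 8: θ*₍2₎ = 7.948, θ*₍8₎ = 8.680.
Basic interval reflects these around x̄ₜ:
  lower = 2 × 8.526 − 8.680 = 8.372
  upper = 2 × 8.526 − 7.948 = 9.104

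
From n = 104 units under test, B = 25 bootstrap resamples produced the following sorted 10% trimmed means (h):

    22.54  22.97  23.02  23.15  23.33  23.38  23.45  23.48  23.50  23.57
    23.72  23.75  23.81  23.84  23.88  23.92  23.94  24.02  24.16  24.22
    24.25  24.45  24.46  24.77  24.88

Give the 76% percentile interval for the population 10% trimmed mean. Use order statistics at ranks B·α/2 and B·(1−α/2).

α = 0.24; lower rank = 25 × 0.120 = 3; upper rank = 25 × 0.880 = 22.
The 3rd smallest replicate is 23.02; the 22nd is 24.45.

(23.02, 24.45)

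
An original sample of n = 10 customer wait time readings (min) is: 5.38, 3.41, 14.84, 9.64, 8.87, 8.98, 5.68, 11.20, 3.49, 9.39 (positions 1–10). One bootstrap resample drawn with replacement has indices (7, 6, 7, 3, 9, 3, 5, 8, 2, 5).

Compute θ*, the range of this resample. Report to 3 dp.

θ* = 11.430

Resample values: 5.68, 8.98, 5.68, 14.84, 3.49, 14.84, 8.87, 11.20, 3.41, 8.87.
Range = 14.84 − 3.41 = 11.430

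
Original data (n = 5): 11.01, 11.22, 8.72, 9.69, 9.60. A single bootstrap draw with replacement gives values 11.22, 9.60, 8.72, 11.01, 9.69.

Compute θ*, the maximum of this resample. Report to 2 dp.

θ* = 11.22

Maximum = 11.22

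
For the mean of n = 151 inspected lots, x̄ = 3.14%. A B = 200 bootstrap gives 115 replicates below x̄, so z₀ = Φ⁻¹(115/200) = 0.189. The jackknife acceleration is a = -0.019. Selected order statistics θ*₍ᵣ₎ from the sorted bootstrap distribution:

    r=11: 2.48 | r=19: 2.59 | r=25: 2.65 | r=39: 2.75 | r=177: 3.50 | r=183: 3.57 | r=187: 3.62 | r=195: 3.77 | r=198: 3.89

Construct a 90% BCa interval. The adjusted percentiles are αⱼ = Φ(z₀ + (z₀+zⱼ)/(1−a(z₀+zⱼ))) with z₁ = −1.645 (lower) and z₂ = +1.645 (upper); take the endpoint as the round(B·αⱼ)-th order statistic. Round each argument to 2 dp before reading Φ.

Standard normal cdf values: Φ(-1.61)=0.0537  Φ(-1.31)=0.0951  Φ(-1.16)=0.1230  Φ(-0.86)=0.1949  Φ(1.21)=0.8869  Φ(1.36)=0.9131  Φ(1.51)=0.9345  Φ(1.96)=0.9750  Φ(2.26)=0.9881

(2.59, 3.77)

Lower: z₀ + z₁ = 0.189 + (-1.645) = -1.456; 1 − a(z₀+z₁) = 1 − (-0.019)(-1.456) = 0.9723; argument = 0.189 + (-1.456)/0.9723 = -1.3084 → -1.31.
α₁ = Φ(-1.31) = 0.0951; rank = round(200 × 0.0951) = 19; θ*₍19₎ = 2.59.
Upper: z₀ + z₂ = 1.834; 1 − a(z₀+z₂) = 1.0348; argument = 1.9612 → 1.96; α₂ = 0.9750; rank = 195; θ*₍195₎ = 3.77.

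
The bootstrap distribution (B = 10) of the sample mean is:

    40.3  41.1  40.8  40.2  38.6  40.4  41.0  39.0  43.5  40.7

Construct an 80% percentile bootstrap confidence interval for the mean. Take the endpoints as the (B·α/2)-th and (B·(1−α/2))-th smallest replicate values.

(38.6, 41.1)

Sorted replicates: 38.6, 39.0, 40.2, 40.3, 40.4, 40.7, 40.8, 41.0, 41.1, 43.5
α = 0.20; lower rank = 10 × 0.100 = 1; upper rank = 10 × 0.900 = 9.
The 1st smallest replicate is 38.6; the 9th is 41.1.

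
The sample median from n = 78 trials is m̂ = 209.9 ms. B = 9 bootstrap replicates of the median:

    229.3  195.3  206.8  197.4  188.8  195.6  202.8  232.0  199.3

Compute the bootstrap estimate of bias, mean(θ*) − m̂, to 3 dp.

mean(θ*) = (229.3 + 195.3 + 206.8 + 197.4 + 188.8 + 195.6 + 202.8 + 232.0 + 199.3) / 9 = 205.2556
bias = 205.2556 − 209.9

bias = −4.644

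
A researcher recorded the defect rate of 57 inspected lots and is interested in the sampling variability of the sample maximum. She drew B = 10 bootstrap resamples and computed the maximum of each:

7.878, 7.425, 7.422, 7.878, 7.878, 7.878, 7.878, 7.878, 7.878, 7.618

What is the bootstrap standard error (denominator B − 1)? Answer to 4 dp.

SE* = 0.1955

Bootstrap SE is the standard deviation of the 10 replicate maximums.
Mean of replicates: (7.878 + 7.425 + 7.422 + 7.878 + 7.878 + 7.878 + 7.878 + 7.878 + 7.878 + 7.618) / 10 = 77.61100 / 10 = 7.76110
Sum of squared deviations: (+0.11690)² + (−0.33610)² + (−0.33910)² + (+0.11690)² + (+0.11690)² + (+0.11690)² + (+0.11690)² + (+0.11690)² + (+0.11690)² + (−0.14310)² = 0.34409
Variance = 0.34409 / 9 = 0.03823
SE* = √0.03823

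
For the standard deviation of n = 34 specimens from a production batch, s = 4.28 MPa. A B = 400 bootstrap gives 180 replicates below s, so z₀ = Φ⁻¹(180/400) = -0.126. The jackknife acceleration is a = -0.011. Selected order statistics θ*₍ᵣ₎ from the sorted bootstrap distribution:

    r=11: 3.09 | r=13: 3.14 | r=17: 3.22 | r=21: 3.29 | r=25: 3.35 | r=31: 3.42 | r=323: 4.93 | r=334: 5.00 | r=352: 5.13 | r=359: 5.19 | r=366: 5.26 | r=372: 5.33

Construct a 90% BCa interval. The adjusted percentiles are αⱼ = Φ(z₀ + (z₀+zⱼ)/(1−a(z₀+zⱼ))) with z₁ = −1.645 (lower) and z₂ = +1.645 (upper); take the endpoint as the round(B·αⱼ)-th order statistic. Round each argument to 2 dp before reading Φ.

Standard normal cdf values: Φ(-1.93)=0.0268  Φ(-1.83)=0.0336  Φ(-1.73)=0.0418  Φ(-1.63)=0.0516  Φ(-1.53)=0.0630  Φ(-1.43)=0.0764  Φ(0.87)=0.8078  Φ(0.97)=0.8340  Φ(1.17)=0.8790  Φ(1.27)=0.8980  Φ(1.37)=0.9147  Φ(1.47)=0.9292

(3.09, 5.26)

Lower: z₀ + z₁ = -0.126 + (-1.645) = -1.771; 1 − a(z₀+z₁) = 1 − (-0.011)(-1.771) = 0.9805; argument = -0.126 + (-1.771)/0.9805 = -1.9322 → -1.93.
α₁ = Φ(-1.93) = 0.0268; rank = round(400 × 0.0268) = 11; θ*₍11₎ = 3.09.
Upper: z₀ + z₂ = 1.519; 1 − a(z₀+z₂) = 1.0167; argument = 1.3680 → 1.37; α₂ = 0.9147; rank = 366; θ*₍366₎ = 5.26.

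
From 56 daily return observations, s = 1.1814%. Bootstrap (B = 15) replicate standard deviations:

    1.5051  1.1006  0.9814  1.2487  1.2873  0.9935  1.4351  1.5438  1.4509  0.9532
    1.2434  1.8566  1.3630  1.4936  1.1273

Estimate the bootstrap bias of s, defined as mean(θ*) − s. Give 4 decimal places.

bias = +0.1242

mean(θ*) = (1.5051 + 1.1006 + 0.9814 + 1.2487 + 1.2873 + 0.9935 + 1.4351 + 1.5438 + 1.4509 + 0.9532 + 1.2434 + 1.8566 + 1.3630 + 1.4936 + 1.1273) / 15 = 1.30557
bias = 1.30557 − 1.1814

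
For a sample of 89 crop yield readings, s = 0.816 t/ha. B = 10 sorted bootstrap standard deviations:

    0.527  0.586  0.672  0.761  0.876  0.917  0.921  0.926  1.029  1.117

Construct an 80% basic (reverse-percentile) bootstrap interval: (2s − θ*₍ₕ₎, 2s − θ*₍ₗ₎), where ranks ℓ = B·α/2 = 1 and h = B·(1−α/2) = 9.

(0.603, 1.105)

Percentile endpoints at ranks 1 and 9: θ*₍1₎ = 0.527, θ*₍9₎ = 1.029.
Basic interval reflects these around s:
  lower = 2 × 0.816 − 1.029 = 0.603
  upper = 2 × 0.816 − 0.527 = 1.105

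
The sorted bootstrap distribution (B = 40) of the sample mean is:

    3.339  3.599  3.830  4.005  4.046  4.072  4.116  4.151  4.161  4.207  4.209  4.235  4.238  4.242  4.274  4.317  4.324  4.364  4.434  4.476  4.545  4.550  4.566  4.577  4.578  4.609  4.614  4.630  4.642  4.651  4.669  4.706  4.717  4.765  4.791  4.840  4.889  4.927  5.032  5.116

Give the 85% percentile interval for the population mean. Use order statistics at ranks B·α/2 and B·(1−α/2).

(3.830, 4.889)

α = 0.15; lower rank = 40 × 0.075 = 3; upper rank = 40 × 0.925 = 37.
The 3rd smallest replicate is 3.830; the 37th is 4.889.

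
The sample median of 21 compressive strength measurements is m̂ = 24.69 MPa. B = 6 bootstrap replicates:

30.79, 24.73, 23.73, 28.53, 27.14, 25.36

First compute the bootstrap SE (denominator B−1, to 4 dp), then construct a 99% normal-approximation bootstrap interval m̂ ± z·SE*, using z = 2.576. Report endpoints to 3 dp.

(17.897, 31.483)

Mean of replicates = 26.7133; sum of squared deviations = 34.7669; SE* = √(34.7669/5) = 2.6369
Margin = 2.576 × 2.6369 = 6.7927
Interval: 24.69 ± 6.7927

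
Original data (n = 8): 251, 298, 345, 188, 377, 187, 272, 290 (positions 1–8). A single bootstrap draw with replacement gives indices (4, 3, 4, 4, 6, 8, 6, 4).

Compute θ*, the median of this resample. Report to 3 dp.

Resample values: 188, 345, 188, 188, 187, 290, 187, 188.
Sorted: 187, 187, 188, 188, 188, 188, 290, 345
Median = average of the two middle values = 188.000

θ* = 188.000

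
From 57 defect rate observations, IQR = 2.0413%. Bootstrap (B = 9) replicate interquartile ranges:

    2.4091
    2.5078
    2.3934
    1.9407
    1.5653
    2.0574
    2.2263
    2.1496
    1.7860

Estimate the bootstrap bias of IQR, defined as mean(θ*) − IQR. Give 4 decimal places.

mean(θ*) = (2.4091 + 2.5078 + 2.3934 + 1.9407 + 1.5653 + 2.0574 + 2.2263 + 2.1496 + 1.7860) / 9 = 2.11507
bias = 2.11507 − 2.0413

bias = +0.0738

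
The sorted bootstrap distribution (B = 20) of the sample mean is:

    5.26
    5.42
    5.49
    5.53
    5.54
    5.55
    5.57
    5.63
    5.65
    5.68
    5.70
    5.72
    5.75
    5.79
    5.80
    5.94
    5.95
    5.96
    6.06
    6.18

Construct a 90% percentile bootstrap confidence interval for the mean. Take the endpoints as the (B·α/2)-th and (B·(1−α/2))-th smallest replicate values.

(5.26, 6.06)

α = 0.10; lower rank = 20 × 0.050 = 1; upper rank = 20 × 0.950 = 19.
The 1st smallest replicate is 5.26; the 19th is 6.06.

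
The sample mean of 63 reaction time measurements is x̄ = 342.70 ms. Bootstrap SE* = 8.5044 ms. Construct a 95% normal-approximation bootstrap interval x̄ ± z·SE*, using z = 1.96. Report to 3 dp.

Margin = 1.96 × 8.5044 = 16.6686
Interval: 342.70 ± 16.6686

(326.031, 359.369)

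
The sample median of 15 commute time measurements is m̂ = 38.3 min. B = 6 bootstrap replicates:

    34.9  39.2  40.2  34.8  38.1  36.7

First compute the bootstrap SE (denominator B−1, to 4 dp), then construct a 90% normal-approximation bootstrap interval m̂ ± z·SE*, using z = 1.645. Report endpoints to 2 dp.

Mean of replicates = 37.3167; sum of squared deviations = 25.0283; SE* = √(25.0283/5) = 2.2373
Margin = 1.645 × 2.2373 = 3.680
Interval: 38.3 ± 3.680

(34.62, 41.98)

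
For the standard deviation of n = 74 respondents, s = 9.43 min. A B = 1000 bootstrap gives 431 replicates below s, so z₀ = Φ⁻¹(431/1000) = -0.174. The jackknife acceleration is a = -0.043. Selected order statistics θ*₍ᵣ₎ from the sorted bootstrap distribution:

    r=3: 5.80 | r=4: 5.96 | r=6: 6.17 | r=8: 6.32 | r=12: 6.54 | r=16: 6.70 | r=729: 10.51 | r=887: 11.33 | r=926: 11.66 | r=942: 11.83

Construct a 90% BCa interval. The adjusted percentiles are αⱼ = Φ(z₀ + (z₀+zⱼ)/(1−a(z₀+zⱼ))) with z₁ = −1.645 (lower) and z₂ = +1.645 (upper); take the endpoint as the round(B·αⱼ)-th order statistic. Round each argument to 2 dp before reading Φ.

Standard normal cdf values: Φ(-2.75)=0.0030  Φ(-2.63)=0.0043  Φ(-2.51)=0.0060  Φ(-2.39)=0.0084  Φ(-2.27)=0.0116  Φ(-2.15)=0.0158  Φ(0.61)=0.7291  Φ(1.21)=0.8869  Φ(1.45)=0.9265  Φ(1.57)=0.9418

Lower: z₀ + z₁ = -0.174 + (-1.645) = -1.819; 1 − a(z₀+z₁) = 1 − (-0.043)(-1.819) = 0.9218; argument = -0.174 + (-1.819)/0.9218 = -2.1473 → -2.15.
α₁ = Φ(-2.15) = 0.0158; rank = round(1000 × 0.0158) = 16; θ*₍16₎ = 6.70.
Upper: z₀ + z₂ = 1.471; 1 − a(z₀+z₂) = 1.0633; argument = 1.2095 → 1.21; α₂ = 0.8869; rank = 887; θ*₍887₎ = 11.33.

(6.70, 11.33)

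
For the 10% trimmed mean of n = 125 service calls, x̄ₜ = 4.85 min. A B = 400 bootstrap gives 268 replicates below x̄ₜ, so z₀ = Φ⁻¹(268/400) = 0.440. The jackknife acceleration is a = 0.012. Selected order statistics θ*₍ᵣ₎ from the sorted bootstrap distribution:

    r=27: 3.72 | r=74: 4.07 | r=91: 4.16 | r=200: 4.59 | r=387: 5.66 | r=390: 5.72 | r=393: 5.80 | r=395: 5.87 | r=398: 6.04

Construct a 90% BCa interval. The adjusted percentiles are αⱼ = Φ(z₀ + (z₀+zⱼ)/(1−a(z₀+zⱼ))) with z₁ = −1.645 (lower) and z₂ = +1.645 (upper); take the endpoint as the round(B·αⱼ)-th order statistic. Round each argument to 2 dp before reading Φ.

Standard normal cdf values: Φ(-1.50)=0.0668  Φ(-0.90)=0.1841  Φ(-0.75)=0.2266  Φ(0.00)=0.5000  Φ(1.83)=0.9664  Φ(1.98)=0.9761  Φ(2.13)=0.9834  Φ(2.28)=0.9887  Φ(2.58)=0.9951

Lower: z₀ + z₁ = 0.440 + (-1.645) = -1.205; 1 − a(z₀+z₁) = 1 − (0.012)(-1.205) = 1.0145; argument = 0.440 + (-1.205)/1.0145 = -0.7478 → -0.75.
α₁ = Φ(-0.75) = 0.2266; rank = round(400 × 0.2266) = 91; θ*₍91₎ = 4.16.
Upper: z₀ + z₂ = 2.085; 1 − a(z₀+z₂) = 0.9750; argument = 2.5785 → 2.58; α₂ = 0.9951; rank = 398; θ*₍398₎ = 6.04.

(4.16, 6.04)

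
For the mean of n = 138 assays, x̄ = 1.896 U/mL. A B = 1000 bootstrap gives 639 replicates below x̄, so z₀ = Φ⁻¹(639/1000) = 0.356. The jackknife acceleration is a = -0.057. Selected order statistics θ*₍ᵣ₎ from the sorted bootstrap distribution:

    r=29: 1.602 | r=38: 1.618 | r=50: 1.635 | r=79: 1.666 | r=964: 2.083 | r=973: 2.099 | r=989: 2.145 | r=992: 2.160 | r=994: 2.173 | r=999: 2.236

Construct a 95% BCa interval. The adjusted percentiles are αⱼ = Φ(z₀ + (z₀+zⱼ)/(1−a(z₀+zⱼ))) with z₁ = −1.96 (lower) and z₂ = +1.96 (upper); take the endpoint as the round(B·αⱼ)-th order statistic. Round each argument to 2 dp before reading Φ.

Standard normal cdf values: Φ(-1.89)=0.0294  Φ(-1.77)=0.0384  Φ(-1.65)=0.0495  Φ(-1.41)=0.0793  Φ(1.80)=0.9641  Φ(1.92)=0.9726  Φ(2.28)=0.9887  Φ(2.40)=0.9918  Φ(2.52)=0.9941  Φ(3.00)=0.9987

(1.666, 2.160)

Lower: z₀ + z₁ = 0.356 + (-1.960) = -1.604; 1 − a(z₀+z₁) = 1 − (-0.057)(-1.604) = 0.9086; argument = 0.356 + (-1.604)/0.9086 = -1.4094 → -1.41.
α₁ = Φ(-1.41) = 0.0793; rank = round(1000 × 0.0793) = 79; θ*₍79₎ = 1.666.
Upper: z₀ + z₂ = 2.316; 1 − a(z₀+z₂) = 1.1320; argument = 2.4019 → 2.40; α₂ = 0.9918; rank = 992; θ*₍992₎ = 2.160.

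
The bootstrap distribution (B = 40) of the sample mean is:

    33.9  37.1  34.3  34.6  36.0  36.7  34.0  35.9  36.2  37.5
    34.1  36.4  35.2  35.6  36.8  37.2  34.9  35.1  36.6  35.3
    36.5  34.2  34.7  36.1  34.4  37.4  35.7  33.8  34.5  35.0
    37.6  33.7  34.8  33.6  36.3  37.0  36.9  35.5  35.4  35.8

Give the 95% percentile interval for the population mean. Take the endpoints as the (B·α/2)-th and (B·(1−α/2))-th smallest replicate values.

Sorted replicates: 33.6, 33.7, 33.8, 33.9, 34.0, 34.1, 34.2, 34.3, 34.4, 34.5, 34.6, 34.7, 34.8, 34.9, 35.0, 35.1, 35.2, 35.3, 35.4, 35.5, 35.6, 35.7, 35.8, 35.9, 36.0, 36.1, 36.2, 36.3, 36.4, 36.5, 36.6, 36.7, 36.8, 36.9, 37.0, 37.1, 37.2, 37.4, 37.5, 37.6
α = 0.05; lower rank = 40 × 0.025 = 1; upper rank = 40 × 0.975 = 39.
The 1st smallest replicate is 33.6; the 39th is 37.5.

(33.6, 37.5)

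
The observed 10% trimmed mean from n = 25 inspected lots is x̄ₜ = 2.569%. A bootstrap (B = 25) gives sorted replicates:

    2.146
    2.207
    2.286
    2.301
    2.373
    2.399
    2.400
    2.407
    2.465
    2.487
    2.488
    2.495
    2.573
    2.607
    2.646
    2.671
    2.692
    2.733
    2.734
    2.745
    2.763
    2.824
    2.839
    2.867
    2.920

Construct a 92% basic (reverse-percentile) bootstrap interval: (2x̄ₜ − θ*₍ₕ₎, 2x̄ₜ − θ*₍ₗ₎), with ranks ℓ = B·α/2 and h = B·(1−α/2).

(2.271, 2.992)

Percentile endpoints at ranks 1 and 24: θ*₍1₎ = 2.146, θ*₍24₎ = 2.867.
Basic interval reflects these around x̄ₜ:
  lower = 2 × 2.569 − 2.867 = 2.271
  upper = 2 × 2.569 − 2.146 = 2.992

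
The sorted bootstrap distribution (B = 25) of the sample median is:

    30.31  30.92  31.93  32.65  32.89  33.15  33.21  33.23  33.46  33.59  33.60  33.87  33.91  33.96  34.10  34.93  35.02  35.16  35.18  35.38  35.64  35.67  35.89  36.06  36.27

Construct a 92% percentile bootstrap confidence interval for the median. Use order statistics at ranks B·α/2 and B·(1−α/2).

(30.31, 36.06)

α = 0.08; lower rank = 25 × 0.040 = 1; upper rank = 25 × 0.960 = 24.
The 1st smallest replicate is 30.31; the 24th is 36.06.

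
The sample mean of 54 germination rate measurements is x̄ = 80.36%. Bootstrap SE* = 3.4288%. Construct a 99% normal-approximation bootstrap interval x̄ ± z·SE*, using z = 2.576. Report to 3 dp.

(71.527, 89.193)

Margin = 2.576 × 3.4288 = 8.8326
Interval: 80.36 ± 8.8326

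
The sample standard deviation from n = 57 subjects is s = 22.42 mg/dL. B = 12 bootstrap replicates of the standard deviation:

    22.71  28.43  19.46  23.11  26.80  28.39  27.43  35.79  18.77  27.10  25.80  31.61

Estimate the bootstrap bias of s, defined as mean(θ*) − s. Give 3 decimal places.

mean(θ*) = (22.71 + 28.43 + 19.46 + 23.11 + 26.80 + 28.39 + 27.43 + 35.79 + 18.77 + 27.10 + 25.80 + 31.61) / 12 = 26.2833
bias = 26.2833 − 22.42

bias = +3.863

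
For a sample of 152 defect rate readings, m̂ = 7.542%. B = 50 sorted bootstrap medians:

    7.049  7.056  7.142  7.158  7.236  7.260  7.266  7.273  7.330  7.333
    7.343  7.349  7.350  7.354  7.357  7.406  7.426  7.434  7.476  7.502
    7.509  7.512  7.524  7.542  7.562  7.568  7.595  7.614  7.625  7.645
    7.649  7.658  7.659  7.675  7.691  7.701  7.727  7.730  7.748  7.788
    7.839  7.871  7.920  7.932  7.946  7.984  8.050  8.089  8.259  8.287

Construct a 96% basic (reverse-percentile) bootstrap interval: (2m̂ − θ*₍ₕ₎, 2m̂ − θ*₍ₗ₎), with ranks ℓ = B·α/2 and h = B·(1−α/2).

Percentile endpoints at ranks 1 and 49: θ*₍1₎ = 7.049, θ*₍49₎ = 8.259.
Basic interval reflects these around m̂:
  lower = 2 × 7.542 − 8.259 = 6.825
  upper = 2 × 7.542 − 7.049 = 8.035

(6.825, 8.035)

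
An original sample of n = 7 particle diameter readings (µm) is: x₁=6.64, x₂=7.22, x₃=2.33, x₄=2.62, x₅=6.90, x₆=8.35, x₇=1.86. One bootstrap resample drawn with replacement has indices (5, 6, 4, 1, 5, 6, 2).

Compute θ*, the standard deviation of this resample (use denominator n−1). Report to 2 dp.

Resample values: 6.90, 8.35, 2.62, 6.64, 6.90, 8.35, 7.22.
Mean = 6.7114; sum of squared deviations = 22.4445
s² = 22.4445 / 6 = 3.7407
s = √3.7407 = 1.93

θ* = 1.93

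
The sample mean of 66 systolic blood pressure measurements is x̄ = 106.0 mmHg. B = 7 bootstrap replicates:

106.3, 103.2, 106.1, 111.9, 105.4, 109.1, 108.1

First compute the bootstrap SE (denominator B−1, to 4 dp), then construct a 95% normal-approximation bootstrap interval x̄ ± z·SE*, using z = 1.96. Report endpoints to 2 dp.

(100.47, 111.53)

Mean of replicates = 107.1571; sum of squared deviations = 47.7571; SE* = √(47.7571/6) = 2.8213
Margin = 1.96 × 2.8213 = 5.530
Interval: 106.0 ± 5.530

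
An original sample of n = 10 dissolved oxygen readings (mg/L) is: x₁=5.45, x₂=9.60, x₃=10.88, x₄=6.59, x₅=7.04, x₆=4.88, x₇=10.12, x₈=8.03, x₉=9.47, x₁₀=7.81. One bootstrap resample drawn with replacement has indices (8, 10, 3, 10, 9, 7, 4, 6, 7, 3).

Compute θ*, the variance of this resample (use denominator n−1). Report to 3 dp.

Resample values: 8.03, 7.81, 10.88, 7.81, 9.47, 10.12, 6.59, 4.88, 10.12, 10.88.
Mean = 8.6590; sum of squared deviations = 35.1913
s² = 35.1913 / 9 = 3.9101

θ* = 3.910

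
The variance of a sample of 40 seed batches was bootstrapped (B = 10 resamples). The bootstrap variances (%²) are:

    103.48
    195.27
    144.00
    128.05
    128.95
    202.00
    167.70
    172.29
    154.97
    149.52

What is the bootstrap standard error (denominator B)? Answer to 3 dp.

SE* = 29.154

Bootstrap SE is the standard deviation of the 10 replicate variances.
Mean of replicates: (103.48 + 195.27 + 144.00 + 128.05 + 128.95 + 202.00 + 167.70 + 172.29 + 154.97 + 149.52) / 10 = 1546.2300 / 10 = 154.6230
Sum of squared deviations: (−51.1430)² + (+40.6470)² + (−10.6230)² + (−26.5730)² + (−25.6730)² + (+47.3770)² + (+13.0770)² + (+17.6670)² + (+0.3470)² + (−5.1030)² = 8499.7324
Variance = 8499.7324 / 10 = 849.9732
SE* = √849.9732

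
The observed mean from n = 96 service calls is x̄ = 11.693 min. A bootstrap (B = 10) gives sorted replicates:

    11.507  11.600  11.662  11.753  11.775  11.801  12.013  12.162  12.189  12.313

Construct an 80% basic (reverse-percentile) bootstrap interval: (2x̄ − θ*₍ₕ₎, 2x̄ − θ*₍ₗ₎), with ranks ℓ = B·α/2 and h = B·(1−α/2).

(11.197, 11.879)

Percentile endpoints at ranks 1 and 9: θ*₍1₎ = 11.507, θ*₍9₎ = 12.189.
Basic interval reflects these around x̄:
  lower = 2 × 11.693 − 12.189 = 11.197
  upper = 2 × 11.693 − 11.507 = 11.879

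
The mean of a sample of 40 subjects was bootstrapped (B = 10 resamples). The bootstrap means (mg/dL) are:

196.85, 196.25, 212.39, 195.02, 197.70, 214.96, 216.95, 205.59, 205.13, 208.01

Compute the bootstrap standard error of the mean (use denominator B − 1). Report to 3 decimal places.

SE* = 8.177

Bootstrap SE is the standard deviation of the 10 replicate means.
Mean of replicates: (196.85 + 196.25 + 212.39 + 195.02 + 197.70 + 214.96 + 216.95 + 205.59 + 205.13 + 208.01) / 10 = 2048.8500 / 10 = 204.8850
Sum of squared deviations: (−8.0350)² + (−8.6350)² + (+7.5050)² + (−9.8650)² + (−7.1850)² + (+10.0750)² + (+12.0650)² + (+0.7050)² + (+0.2450)² + (+3.1250)² = 601.7844
Variance = 601.7844 / 9 = 66.8649
SE* = √66.8649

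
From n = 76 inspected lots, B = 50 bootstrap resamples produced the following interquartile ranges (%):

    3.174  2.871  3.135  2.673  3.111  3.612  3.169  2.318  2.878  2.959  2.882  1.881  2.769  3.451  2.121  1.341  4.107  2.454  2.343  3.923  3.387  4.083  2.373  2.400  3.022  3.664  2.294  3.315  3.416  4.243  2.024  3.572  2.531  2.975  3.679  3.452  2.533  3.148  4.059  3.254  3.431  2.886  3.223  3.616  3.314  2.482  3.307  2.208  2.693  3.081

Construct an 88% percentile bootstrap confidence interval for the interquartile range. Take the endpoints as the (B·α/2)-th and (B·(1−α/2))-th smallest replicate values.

Sorted replicates: 1.341, 1.881, 2.024, 2.121, 2.208, 2.294, 2.318, 2.343, 2.373, 2.400, 2.454, 2.482, 2.531, 2.533, 2.673, 2.693, 2.769, 2.871, 2.878, 2.882, 2.886, 2.959, 2.975, 3.022, 3.081, 3.111, 3.135, 3.148, 3.169, 3.174, 3.223, 3.254, 3.307, 3.314, 3.315, 3.387, 3.416, 3.431, 3.451, 3.452, 3.572, 3.612, 3.616, 3.664, 3.679, 3.923, 4.059, 4.083, 4.107, 4.243
α = 0.12; lower rank = 50 × 0.060 = 3; upper rank = 50 × 0.940 = 47.
The 3rd smallest replicate is 2.024; the 47th is 4.059.

(2.024, 4.059)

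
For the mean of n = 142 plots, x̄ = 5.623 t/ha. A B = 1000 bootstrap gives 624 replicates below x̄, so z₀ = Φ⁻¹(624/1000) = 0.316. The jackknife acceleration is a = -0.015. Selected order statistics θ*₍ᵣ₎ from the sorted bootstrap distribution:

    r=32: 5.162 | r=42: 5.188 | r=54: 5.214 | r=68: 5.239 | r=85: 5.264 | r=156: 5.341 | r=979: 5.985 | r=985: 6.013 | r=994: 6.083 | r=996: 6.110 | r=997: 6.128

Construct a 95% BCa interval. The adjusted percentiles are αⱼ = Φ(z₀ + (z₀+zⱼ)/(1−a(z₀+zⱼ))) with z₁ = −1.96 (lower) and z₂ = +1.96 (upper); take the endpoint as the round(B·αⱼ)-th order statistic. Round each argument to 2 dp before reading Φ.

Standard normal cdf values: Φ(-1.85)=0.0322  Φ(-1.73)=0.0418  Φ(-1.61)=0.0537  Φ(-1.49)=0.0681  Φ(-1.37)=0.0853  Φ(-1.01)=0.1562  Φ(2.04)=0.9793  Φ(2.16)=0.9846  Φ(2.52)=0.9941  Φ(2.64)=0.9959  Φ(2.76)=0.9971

(5.264, 6.083)

Lower: z₀ + z₁ = 0.316 + (-1.960) = -1.644; 1 − a(z₀+z₁) = 1 − (-0.015)(-1.644) = 0.9753; argument = 0.316 + (-1.644)/0.9753 = -1.3696 → -1.37.
α₁ = Φ(-1.37) = 0.0853; rank = round(1000 × 0.0853) = 85; θ*₍85₎ = 5.264.
Upper: z₀ + z₂ = 2.276; 1 − a(z₀+z₂) = 1.0341; argument = 2.5169 → 2.52; α₂ = 0.9941; rank = 994; θ*₍994₎ = 6.083.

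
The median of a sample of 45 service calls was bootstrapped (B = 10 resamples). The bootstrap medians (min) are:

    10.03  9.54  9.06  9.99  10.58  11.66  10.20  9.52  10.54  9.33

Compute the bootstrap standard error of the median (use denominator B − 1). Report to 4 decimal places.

Bootstrap SE is the standard deviation of the 10 replicate medians.
Mean of replicates: (10.03 + 9.54 + 9.06 + 9.99 + 10.58 + 11.66 + 10.20 + 9.52 + 10.54 + 9.33) / 10 = 100.45000 / 10 = 10.04500
Sum of squared deviations: (−0.01500)² + (−0.50500)² + (−0.98500)² + (−0.05500)² + (+0.53500)² + (+1.61500)² + (+0.15500)² + (−0.52500)² + (+0.49500)² + (−0.71500)² = 5.17885
Variance = 5.17885 / 9 = 0.57543
SE* = √0.57543

SE* = 0.7586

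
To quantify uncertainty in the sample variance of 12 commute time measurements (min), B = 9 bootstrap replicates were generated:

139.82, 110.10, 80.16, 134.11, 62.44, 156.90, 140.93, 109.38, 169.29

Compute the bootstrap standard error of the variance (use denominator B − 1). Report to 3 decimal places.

Bootstrap SE is the standard deviation of the 9 replicate variances.
Mean of replicates: (139.82 + 110.10 + 80.16 + 134.11 + 62.44 + 156.90 + 140.93 + 109.38 + 169.29) / 9 = 1103.1300 / 9 = 122.5700
Sum of squared deviations: (+17.2500)² + (−12.4700)² + (−42.4100)² + (+11.5400)² + (−60.1300)² + (+34.3300)² + (+18.3600)² + (−13.1900)² + (+46.7200)² = 9872.8330
Variance = 9872.8330 / 8 = 1234.1041
SE* = √1234.1041

SE* = 35.130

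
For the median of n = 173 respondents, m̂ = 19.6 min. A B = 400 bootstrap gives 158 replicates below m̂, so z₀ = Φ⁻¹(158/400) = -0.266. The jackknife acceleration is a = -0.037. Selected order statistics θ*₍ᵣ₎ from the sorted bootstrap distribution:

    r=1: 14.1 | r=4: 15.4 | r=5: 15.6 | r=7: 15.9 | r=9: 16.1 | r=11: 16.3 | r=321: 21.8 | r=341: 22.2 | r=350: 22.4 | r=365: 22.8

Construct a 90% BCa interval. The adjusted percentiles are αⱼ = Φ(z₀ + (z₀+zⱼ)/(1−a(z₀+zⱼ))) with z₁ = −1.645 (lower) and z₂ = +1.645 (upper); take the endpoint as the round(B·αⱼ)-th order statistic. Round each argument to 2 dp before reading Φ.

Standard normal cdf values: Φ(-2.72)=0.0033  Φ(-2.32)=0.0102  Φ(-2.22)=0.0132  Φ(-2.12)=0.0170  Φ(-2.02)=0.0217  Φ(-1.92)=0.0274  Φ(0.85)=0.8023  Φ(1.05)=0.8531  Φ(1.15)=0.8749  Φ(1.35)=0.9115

Lower: z₀ + z₁ = -0.266 + (-1.645) = -1.911; 1 − a(z₀+z₁) = 1 − (-0.037)(-1.911) = 0.9293; argument = -0.266 + (-1.911)/0.9293 = -2.3224 → -2.32.
α₁ = Φ(-2.32) = 0.0102; rank = round(400 × 0.0102) = 4; θ*₍4₎ = 15.4.
Upper: z₀ + z₂ = 1.379; 1 − a(z₀+z₂) = 1.0510; argument = 1.0461 → 1.05; α₂ = 0.8531; rank = 341; θ*₍341₎ = 22.2.

(15.4, 22.2)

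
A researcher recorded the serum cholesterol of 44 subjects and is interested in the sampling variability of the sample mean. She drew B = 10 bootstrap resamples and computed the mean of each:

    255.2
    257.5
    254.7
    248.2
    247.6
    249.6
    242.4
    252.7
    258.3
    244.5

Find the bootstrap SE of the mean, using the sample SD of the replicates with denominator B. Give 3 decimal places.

SE* = 5.170

Bootstrap SE is the standard deviation of the 10 replicate means.
Mean of replicates: (255.2 + 257.5 + 254.7 + 248.2 + 247.6 + 249.6 + 242.4 + 252.7 + 258.3 + 244.5) / 10 = 2510.7000 / 10 = 251.0700
Sum of squared deviations: (+4.1300)² + (+6.4300)² + (+3.6300)² + (−2.8700)² + (−3.4700)² + (−1.4700)² + (−8.6700)² + (+1.6300)² + (+7.2300)² + (−6.5700)² = 267.2810
Variance = 267.2810 / 10 = 26.7281
SE* = √26.7281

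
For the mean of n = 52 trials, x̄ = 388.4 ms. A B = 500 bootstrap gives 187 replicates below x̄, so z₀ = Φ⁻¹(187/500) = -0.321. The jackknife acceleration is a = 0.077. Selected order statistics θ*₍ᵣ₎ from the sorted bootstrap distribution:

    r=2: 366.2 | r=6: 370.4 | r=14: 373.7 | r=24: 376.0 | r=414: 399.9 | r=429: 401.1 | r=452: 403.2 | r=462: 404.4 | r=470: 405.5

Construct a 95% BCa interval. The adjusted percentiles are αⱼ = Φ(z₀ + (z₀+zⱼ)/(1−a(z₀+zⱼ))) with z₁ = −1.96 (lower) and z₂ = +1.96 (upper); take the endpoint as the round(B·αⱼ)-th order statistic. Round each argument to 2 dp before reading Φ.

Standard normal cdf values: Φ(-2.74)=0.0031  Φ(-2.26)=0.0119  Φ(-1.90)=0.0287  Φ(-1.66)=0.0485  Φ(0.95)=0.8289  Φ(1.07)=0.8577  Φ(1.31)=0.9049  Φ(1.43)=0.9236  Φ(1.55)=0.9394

(370.4, 405.5)

Lower: z₀ + z₁ = -0.321 + (-1.960) = -2.281; 1 − a(z₀+z₁) = 1 − (0.077)(-2.281) = 1.1756; argument = -0.321 + (-2.281)/1.1756 = -2.2612 → -2.26.
α₁ = Φ(-2.26) = 0.0119; rank = round(500 × 0.0119) = 6; θ*₍6₎ = 370.4.
Upper: z₀ + z₂ = 1.639; 1 − a(z₀+z₂) = 0.8738; argument = 1.5547 → 1.55; α₂ = 0.9394; rank = 470; θ*₍470₎ = 405.5.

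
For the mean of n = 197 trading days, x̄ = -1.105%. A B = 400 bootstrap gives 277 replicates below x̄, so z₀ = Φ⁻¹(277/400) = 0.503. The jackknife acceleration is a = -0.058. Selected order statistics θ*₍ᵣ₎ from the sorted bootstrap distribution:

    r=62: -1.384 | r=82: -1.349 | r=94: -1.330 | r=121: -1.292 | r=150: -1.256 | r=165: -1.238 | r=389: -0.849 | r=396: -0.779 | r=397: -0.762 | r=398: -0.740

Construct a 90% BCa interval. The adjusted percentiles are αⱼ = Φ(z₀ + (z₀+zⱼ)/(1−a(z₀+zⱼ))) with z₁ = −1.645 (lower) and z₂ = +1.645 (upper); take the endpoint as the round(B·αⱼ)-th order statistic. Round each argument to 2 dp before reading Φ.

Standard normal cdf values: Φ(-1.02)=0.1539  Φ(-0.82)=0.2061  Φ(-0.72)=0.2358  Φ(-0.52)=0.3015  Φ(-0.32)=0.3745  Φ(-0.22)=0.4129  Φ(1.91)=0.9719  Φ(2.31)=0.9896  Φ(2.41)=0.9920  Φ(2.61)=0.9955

(-1.330, -0.762)

Lower: z₀ + z₁ = 0.503 + (-1.645) = -1.142; 1 − a(z₀+z₁) = 1 − (-0.058)(-1.142) = 0.9338; argument = 0.503 + (-1.142)/0.9338 = -0.7200 → -0.72.
α₁ = Φ(-0.72) = 0.2358; rank = round(400 × 0.2358) = 94; θ*₍94₎ = -1.330.
Upper: z₀ + z₂ = 2.148; 1 − a(z₀+z₂) = 1.1246; argument = 2.4130 → 2.41; α₂ = 0.9920; rank = 397; θ*₍397₎ = -0.762.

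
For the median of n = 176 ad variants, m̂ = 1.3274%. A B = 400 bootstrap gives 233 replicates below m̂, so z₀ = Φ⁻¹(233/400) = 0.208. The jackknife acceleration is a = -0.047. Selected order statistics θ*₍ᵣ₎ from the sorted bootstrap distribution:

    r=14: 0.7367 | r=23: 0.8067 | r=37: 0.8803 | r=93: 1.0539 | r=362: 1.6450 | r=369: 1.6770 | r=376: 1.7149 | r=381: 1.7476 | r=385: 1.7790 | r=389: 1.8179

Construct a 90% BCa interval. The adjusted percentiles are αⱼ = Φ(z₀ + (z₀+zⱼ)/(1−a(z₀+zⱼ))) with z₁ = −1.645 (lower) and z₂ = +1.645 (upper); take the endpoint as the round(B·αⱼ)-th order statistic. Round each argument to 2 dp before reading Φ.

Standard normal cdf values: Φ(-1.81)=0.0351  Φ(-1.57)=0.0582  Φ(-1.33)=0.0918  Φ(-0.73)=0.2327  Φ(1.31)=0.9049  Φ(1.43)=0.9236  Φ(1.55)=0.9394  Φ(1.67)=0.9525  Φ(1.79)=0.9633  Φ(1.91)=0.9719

Lower: z₀ + z₁ = 0.208 + (-1.645) = -1.437; 1 − a(z₀+z₁) = 1 − (-0.047)(-1.437) = 0.9325; argument = 0.208 + (-1.437)/0.9325 = -1.3331 → -1.33.
α₁ = Φ(-1.33) = 0.0918; rank = round(400 × 0.0918) = 37; θ*₍37₎ = 0.8803.
Upper: z₀ + z₂ = 1.853; 1 − a(z₀+z₂) = 1.0871; argument = 1.9125 → 1.91; α₂ = 0.9719; rank = 389; θ*₍389₎ = 1.8179.

(0.8803, 1.8179)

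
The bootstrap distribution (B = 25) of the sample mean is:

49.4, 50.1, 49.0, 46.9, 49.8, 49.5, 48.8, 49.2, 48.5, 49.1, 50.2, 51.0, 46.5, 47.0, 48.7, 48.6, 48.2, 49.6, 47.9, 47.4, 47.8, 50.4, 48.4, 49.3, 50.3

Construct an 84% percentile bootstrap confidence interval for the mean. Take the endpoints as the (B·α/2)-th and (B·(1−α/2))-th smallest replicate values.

Sorted replicates: 46.5, 46.9, 47.0, 47.4, 47.8, 47.9, 48.2, 48.4, 48.5, 48.6, 48.7, 48.8, 49.0, 49.1, 49.2, 49.3, 49.4, 49.5, 49.6, 49.8, 50.1, 50.2, 50.3, 50.4, 51.0
α = 0.16; lower rank = 25 × 0.080 = 2; upper rank = 25 × 0.920 = 23.
The 2nd smallest replicate is 46.9; the 23rd is 50.3.

(46.9, 50.3)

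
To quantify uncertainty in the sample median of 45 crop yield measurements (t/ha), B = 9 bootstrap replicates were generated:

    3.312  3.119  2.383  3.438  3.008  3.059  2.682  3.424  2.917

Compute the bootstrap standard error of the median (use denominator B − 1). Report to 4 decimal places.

SE* = 0.3468

Bootstrap SE is the standard deviation of the 9 replicate medians.
Mean of replicates: (3.312 + 3.119 + 2.383 + 3.438 + 3.008 + 3.059 + 2.682 + 3.424 + 2.917) / 9 = 27.34200 / 9 = 3.03800
Sum of squared deviations: (+0.27400)² + (+0.08100)² + (−0.65500)² + (+0.40000)² + (−0.03000)² + (+0.02100)² + (−0.35600)² + (+0.38600)² + (−0.12100)² = 0.96238
Variance = 0.96238 / 8 = 0.12030
SE* = √0.12030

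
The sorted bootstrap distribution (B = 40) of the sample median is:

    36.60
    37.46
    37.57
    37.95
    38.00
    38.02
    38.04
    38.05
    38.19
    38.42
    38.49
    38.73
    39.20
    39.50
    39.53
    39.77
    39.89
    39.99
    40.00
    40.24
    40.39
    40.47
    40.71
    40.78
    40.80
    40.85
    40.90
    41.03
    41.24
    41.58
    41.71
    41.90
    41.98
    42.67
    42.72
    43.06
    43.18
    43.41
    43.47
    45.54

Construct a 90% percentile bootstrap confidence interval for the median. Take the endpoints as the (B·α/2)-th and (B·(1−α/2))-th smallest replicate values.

α = 0.10; lower rank = 40 × 0.050 = 2; upper rank = 40 × 0.950 = 38.
The 2nd smallest replicate is 37.46; the 38th is 43.41.

(37.46, 43.41)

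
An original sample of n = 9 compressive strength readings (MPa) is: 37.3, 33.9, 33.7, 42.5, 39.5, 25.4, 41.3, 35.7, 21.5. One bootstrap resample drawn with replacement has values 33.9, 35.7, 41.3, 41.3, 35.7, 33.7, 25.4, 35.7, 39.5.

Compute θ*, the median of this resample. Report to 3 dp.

Sorted: 25.4, 33.7, 33.9, 35.7, 35.7, 35.7, 39.5, 41.3, 41.3
Median = middle value = 35.700

θ* = 35.700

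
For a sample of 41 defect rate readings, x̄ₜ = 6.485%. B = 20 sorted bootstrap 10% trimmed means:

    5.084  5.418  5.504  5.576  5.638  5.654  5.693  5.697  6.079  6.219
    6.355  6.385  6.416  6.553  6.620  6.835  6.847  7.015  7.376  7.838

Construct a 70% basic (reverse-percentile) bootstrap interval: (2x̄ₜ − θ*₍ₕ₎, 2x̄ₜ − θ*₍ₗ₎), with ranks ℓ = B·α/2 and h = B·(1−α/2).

(6.123, 7.466)

Percentile endpoints at ranks 3 and 17: θ*₍3₎ = 5.504, θ*₍17₎ = 6.847.
Basic interval reflects these around x̄ₜ:
  lower = 2 × 6.485 − 6.847 = 6.123
  upper = 2 × 6.485 − 5.504 = 7.466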